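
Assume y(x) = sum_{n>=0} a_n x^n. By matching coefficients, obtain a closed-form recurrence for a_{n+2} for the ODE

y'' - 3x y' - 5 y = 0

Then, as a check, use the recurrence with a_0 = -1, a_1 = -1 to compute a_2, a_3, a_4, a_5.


Substitute y = sum_n a_n x^n.
y''(x) has coefficient (n+2)(n+1) a_{n+2} at x^n;
-3 x y'(x) has coefficient -3 n a_n at x^n (shift);
-5 y(x) has coefficient -5 a_n at x^n.
Matching x^n: (n+2)(n+1) a_{n+2} + (-3n - 5) a_n = 0.
Thus a_{n+2} = (3n + 5) / ((n+1)(n+2)) * a_n.

Check with a_0 = -1, a_1 = -1 (apply the recurrence for n = 0, 1, 2, 3): a_0 = -1, a_1 = -1, a_2 = -5/2, a_3 = -4/3, a_4 = -55/24, a_5 = -14/15.

a_(n+2) = (3n + 5) / ((n+1)(n+2)) * a_n; check: a_0 = -1, a_1 = -1, a_2 = -5/2, a_3 = -4/3, a_4 = -55/24, a_5 = -14/15


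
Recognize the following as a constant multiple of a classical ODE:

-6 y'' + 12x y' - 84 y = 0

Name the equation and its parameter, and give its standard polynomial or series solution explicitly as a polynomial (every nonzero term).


All three coefficients share the factor -6; dividing through by -6 gives  y'' - 2x y' + 14 y = 0.
This matches the Hermite equation y'' - 2x y' + 2n y = 0 with 2n = 14, so n = 7; the polynomial solution is H_7(x).
With y = sum_k a_k x^k, matching x^k gives (k+2)(k+1) a_{k+2} = 2(k - n) a_k = 2(k - 7) a_k. The right side vanishes at k = 7, so the series with the parity of 7 terminates at degree 7.
Standard normalization: leading coefficient of H_n is 2^n, so a_7 = 2^7 = 128. Work downward with a_k = (k+1)(k+2) a_{k+2} / (2(k - n)):
  a_5 = (6)(7)(128) / (2(5 - 7)) = 5376/(-4) = -1344
  a_3 = (4)(5)(-1344) / (2(3 - 7)) = -26880/(-8) = 3360
  a_1 = (2)(3)(3360) / (2(1 - 7)) = 20160/(-12) = -1680
Hence H_7(x) = 128 x^7 - 1344 x^5 + 3360 x^3 - 1680 x.

H_7(x); series = 128 x^7 - 1344 x^5 + 3360 x^3 - 1680 x


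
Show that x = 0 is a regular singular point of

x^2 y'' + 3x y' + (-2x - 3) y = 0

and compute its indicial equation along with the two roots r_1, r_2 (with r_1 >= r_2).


Divide by x^2 to reach normal form y'' + P_1(x) y' + P_2(x) y = 0 with P_1(x) = 3/x and P_2(x) = -2/x - 3/x^2.
x = 0 is a singular point because the y'-coefficient 3/x has a pole at x = 0 and the y-coefficient -2/x - 3/x^2 has a pole at x = 0.
It is a regular singular point because x P_1(x) = p(x) = 3 and x^2 P_2(x) = q(x) = -2x - 3 are polynomials, hence analytic at x = 0.
p(0) = 3,  q(0) = -3.
Indicial equation: r(r-1) + p(0) r + q(0) = 0, i.e. r^2 + (p(0) - 1) r + q(0) = 0, i.e. r^2 + 2 r - 3 = 0.
Discriminant: (2)^2 - 4(-3) = 16, so r = (-2 ± 4)/2.
Solving: r_1 = 1, r_2 = -3.

indicial: r^2 + 2 r - 3 = 0; roots r_1 = 1, r_2 = -3


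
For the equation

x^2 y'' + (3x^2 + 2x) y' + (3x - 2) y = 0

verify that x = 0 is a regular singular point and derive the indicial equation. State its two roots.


Divide by x^2 to reach normal form y'' + P_1(x) y' + P_2(x) y = 0 with P_1(x) = 3 + 2/x and P_2(x) = 3/x - 2/x^2.
x = 0 is a singular point because the y'-coefficient 3 + 2/x has a pole at x = 0 and the y-coefficient 3/x - 2/x^2 has a pole at x = 0.
It is a regular singular point because x P_1(x) = p(x) = 3x + 2 and x^2 P_2(x) = q(x) = 3x - 2 are polynomials, hence analytic at x = 0.
p(0) = 2,  q(0) = -2.
Indicial equation: r(r-1) + p(0) r + q(0) = 0, i.e. r^2 + (p(0) - 1) r + q(0) = 0, i.e. r^2 + 1 r - 2 = 0.
Discriminant: (1)^2 - 4(-2) = 9, so r = (-1 ± 3)/2.
Solving: r_1 = 1, r_2 = -2.

indicial: r^2 + 1 r - 2 = 0; roots r_1 = 1, r_2 = -2


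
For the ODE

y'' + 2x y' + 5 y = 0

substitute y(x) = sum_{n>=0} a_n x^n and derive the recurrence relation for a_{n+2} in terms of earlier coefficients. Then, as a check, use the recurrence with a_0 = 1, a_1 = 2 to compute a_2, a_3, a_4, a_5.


Substitute y = sum_n a_n x^n.
y''(x) has coefficient (n+2)(n+1) a_{n+2} at x^n;
2 x y'(x) has coefficient 2 n a_n at x^n (shift);
5 y(x) has coefficient 5 a_n at x^n.
Matching x^n: (n+2)(n+1) a_{n+2} + (2n + 5) a_n = 0.
Thus a_{n+2} = (-2n - 5) / ((n+1)(n+2)) * a_n.

Check with a_0 = 1, a_1 = 2 (apply the recurrence for n = 0, 1, 2, 3): a_0 = 1, a_1 = 2, a_2 = -5/2, a_3 = -7/3, a_4 = 15/8, a_5 = 77/60.

a_(n+2) = (-2n - 5) / ((n+1)(n+2)) * a_n; check: a_0 = 1, a_1 = 2, a_2 = -5/2, a_3 = -7/3, a_4 = 15/8, a_5 = 77/60


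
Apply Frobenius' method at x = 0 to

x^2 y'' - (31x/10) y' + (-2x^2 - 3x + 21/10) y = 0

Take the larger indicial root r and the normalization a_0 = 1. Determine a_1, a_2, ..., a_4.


Write in Frobenius form y'' + (p(x)/x) y' + (q(x)/x^2) y = 0:
  p(x) = -31/10,  q(x) = -2x^2 - 3x + 21/10.
Indicial equation: r(r-1) + (-31/10) r + (21/10) = 0 -> roots r_1 = 7/2, r_2 = 3/5.
Take r = r_1 = 7/2. Let y(x) = x^r sum_{n>=0} a_n x^n with a_0 = 1.
Substitute y = x^r sum a_n x^n and match x^{r+n}. The recurrence is
  D(n) a_n - 3 a_{n-1} - 2 a_{n-2} = 0,  where D(n) = (r+n)(r+n-1) + (-31/10)(r+n) + (21/10).
  a_n = [3 a_{n-1} + 2 a_{n-2}] / D(n).
Since the indicial polynomial factors as (r - r_1)(r - r_2), D(n) = (r_1 + n - r_1)(r_1 + n - r_2) = n(n + 29/10).
Evaluating step by step (a_0 = 1):
  n = 1: D(1) = 1(1 + 29/10) = 39/10; numerator = 3(1) = 3; a_1 = (3)/(39/10) = 10/13
  n = 2: D(2) = 2(2 + 29/10) = 49/5; numerator = 3(10/13) + 2(1) = 56/13; a_2 = (56/13)/(49/5) = 40/91
  n = 3: D(3) = 3(3 + 29/10) = 177/10; numerator = 3(40/91) + 2(10/13) = 20/7; a_3 = (20/7)/(177/10) = 200/1239
  n = 4: D(4) = 4(4 + 29/10) = 138/5; numerator = 3(200/1239) + 2(40/91) = 7320/5369; a_4 = (7320/5369)/(138/5) = 6100/123487

r = 7/2; a_0 = 1; a_1 = 10/13; a_2 = 40/91; a_3 = 200/1239; a_4 = 6100/123487


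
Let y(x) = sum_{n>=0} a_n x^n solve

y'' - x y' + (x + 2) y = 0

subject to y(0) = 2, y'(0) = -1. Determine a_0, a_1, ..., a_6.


Ansatz: y(x) = sum_{n>=0} a_n x^n, so y'(x) = sum_{n>=1} n a_n x^(n-1) and y''(x) = sum_{n>=2} n(n-1) a_n x^(n-2).
Substitute into P(x) y'' + Q(x) y' + R(x) y = 0 with P(x) = 1, Q(x) = -x, R(x) = x + 2, and match powers of x.
Initial conditions: a_0 = 2, a_1 = -1.
Setting the coefficient of each power of x to zero and solving order by order (substituting the coefficients already found):
  x^0: 2 a_2 + 2 a_0 = 0  ->  2 a_2 = -2 a_0 = -4  ->  a_2 = -2
  x^1: 6 a_3 + a_1 + a_0 = 0  ->  6 a_3 = -a_1 - a_0 = -1  ->  a_3 = -1/6
  x^2: 12 a_4 + a_1 = 0  ->  12 a_4 = -a_1 = 1  ->  a_4 = 1/12
  x^3: 20 a_5 - a_3 + a_2 = 0  ->  20 a_5 = a_3 - a_2 = 11/6  ->  a_5 = 11/120
  x^4: 30 a_6 - 2 a_4 + a_3 = 0  ->  30 a_6 = 2 a_4 - a_3 = 1/3  ->  a_6 = 1/90
Truncated series: y(x) = 2 - x - 2 x^2 - (1/6) x^3 + (1/12) x^4 + (11/120) x^5 + (1/90) x^6 + O(x^7).

a_0 = 2; a_1 = -1; a_2 = -2; a_3 = -1/6; a_4 = 1/12; a_5 = 11/120; a_6 = 1/90


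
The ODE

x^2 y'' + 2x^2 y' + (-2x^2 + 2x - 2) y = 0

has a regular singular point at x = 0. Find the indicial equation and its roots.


Divide by x^2 to reach normal form y'' + P_1(x) y' + P_2(x) y = 0 with P_1(x) = 2 and P_2(x) = -2 + 2/x - 2/x^2.
x = 0 is a singular point because the y-coefficient -2 + 2/x - 2/x^2 has a pole at x = 0.
It is a regular singular point because x P_1(x) = p(x) = 2x and x^2 P_2(x) = q(x) = -2x^2 + 2x - 2 are polynomials, hence analytic at x = 0.
p(0) = 0,  q(0) = -2.
Indicial equation: r(r-1) + p(0) r + q(0) = 0, i.e. r^2 + (p(0) - 1) r + q(0) = 0, i.e. r^2 - 1 r - 2 = 0.
Discriminant: (-1)^2 - 4(-2) = 9, so r = (1 ± 3)/2.
Solving: r_1 = 2, r_2 = -1.

indicial: r^2 - 1 r - 2 = 0; roots r_1 = 2, r_2 = -1


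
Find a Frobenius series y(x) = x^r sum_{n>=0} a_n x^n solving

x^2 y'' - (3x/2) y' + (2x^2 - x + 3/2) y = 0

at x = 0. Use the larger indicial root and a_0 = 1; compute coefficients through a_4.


Write in Frobenius form y'' + (p(x)/x) y' + (q(x)/x^2) y = 0:
  p(x) = -3/2,  q(x) = 2x^2 - x + 3/2.
Indicial equation: r(r-1) + (-3/2) r + (3/2) = 0 -> roots r_1 = 3/2, r_2 = 1.
Take r = r_1 = 3/2. Let y(x) = x^r sum_{n>=0} a_n x^n with a_0 = 1.
Substitute y = x^r sum a_n x^n and match x^{r+n}. The recurrence is
  D(n) a_n - 1 a_{n-1} + 2 a_{n-2} = 0,  where D(n) = (r+n)(r+n-1) + (-3/2)(r+n) + (3/2).
  a_n = [1 a_{n-1} - 2 a_{n-2}] / D(n).
Since the indicial polynomial factors as (r - r_1)(r - r_2), D(n) = (r_1 + n - r_1)(r_1 + n - r_2) = n(n + 1/2).
Evaluating step by step (a_0 = 1):
  n = 1: D(1) = 1(1 + 1/2) = 3/2; numerator = 1(1) = 1; a_1 = (1)/(3/2) = 2/3
  n = 2: D(2) = 2(2 + 1/2) = 5; numerator = 1(2/3) - 2(1) = -4/3; a_2 = (-4/3)/(5) = -4/15
  n = 3: D(3) = 3(3 + 1/2) = 21/2; numerator = 1(-4/15) - 2(2/3) = -8/5; a_3 = (-8/5)/(21/2) = -16/105
  n = 4: D(4) = 4(4 + 1/2) = 18; numerator = 1(-16/105) - 2(-4/15) = 8/21; a_4 = (8/21)/(18) = 4/189

r = 3/2; a_0 = 1; a_1 = 2/3; a_2 = -4/15; a_3 = -16/105; a_4 = 4/189


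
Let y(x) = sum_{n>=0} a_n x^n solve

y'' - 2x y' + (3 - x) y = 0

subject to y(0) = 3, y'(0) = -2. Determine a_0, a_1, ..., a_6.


Ansatz: y(x) = sum_{n>=0} a_n x^n, so y'(x) = sum_{n>=1} n a_n x^(n-1) and y''(x) = sum_{n>=2} n(n-1) a_n x^(n-2).
Substitute into P(x) y'' + Q(x) y' + R(x) y = 0 with P(x) = 1, Q(x) = -2x, R(x) = 3 - x, and match powers of x.
Initial conditions: a_0 = 3, a_1 = -2.
Setting the coefficient of each power of x to zero and solving order by order (substituting the coefficients already found):
  x^0: 2 a_2 + 3 a_0 = 0  ->  2 a_2 = -3 a_0 = -9  ->  a_2 = -9/2
  x^1: 6 a_3 + a_1 - a_0 = 0  ->  6 a_3 = -a_1 + a_0 = 5  ->  a_3 = 5/6
  x^2: 12 a_4 - a_2 - a_1 = 0  ->  12 a_4 = a_2 + a_1 = -13/2  ->  a_4 = -13/24
  x^3: 20 a_5 - 3 a_3 - a_2 = 0  ->  20 a_5 = 3 a_3 + a_2 = -2  ->  a_5 = -1/10
  x^4: 30 a_6 - 5 a_4 - a_3 = 0  ->  30 a_6 = 5 a_4 + a_3 = -15/8  ->  a_6 = -1/16
Truncated series: y(x) = 3 - 2 x - (9/2) x^2 + (5/6) x^3 - (13/24) x^4 - (1/10) x^5 - (1/16) x^6 + O(x^7).

a_0 = 3; a_1 = -2; a_2 = -9/2; a_3 = 5/6; a_4 = -13/24; a_5 = -1/10; a_6 = -1/16


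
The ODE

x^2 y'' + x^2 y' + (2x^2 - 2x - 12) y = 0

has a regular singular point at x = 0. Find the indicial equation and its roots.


Divide by x^2 to reach normal form y'' + P_1(x) y' + P_2(x) y = 0 with P_1(x) = 1 and P_2(x) = 2 - 2/x - 12/x^2.
x = 0 is a singular point because the y-coefficient 2 - 2/x - 12/x^2 has a pole at x = 0.
It is a regular singular point because x P_1(x) = p(x) = x and x^2 P_2(x) = q(x) = 2x^2 - 2x - 12 are polynomials, hence analytic at x = 0.
p(0) = 0,  q(0) = -12.
Indicial equation: r(r-1) + p(0) r + q(0) = 0, i.e. r^2 + (p(0) - 1) r + q(0) = 0, i.e. r^2 - 1 r - 12 = 0.
Discriminant: (-1)^2 - 4(-12) = 49, so r = (1 ± 7)/2.
Solving: r_1 = 4, r_2 = -3.

indicial: r^2 - 1 r - 12 = 0; roots r_1 = 4, r_2 = -3


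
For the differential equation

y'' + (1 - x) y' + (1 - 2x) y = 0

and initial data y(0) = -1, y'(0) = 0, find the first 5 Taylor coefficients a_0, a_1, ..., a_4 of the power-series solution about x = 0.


Ansatz: y(x) = sum_{n>=0} a_n x^n, so y'(x) = sum_{n>=1} n a_n x^(n-1) and y''(x) = sum_{n>=2} n(n-1) a_n x^(n-2).
Substitute into P(x) y'' + Q(x) y' + R(x) y = 0 with P(x) = 1, Q(x) = 1 - x, R(x) = 1 - 2x, and match powers of x.
Initial conditions: a_0 = -1, a_1 = 0.
Setting the coefficient of each power of x to zero and solving order by order (substituting the coefficients already found):
  x^0: 2 a_2 + a_1 + a_0 = 0  ->  2 a_2 = -a_1 - a_0 = 1  ->  a_2 = 1/2
  x^1: 6 a_3 + 2 a_2 - 2 a_0 = 0  ->  6 a_3 = -2 a_2 + 2 a_0 = -3  ->  a_3 = -1/2
  x^2: 12 a_4 + 3 a_3 - a_2 - 2 a_1 = 0  ->  12 a_4 = -3 a_3 + a_2 + 2 a_1 = 2  ->  a_4 = 1/6
Truncated series: y(x) = -1 + (1/2) x^2 - (1/2) x^3 + (1/6) x^4 + O(x^5).

a_0 = -1; a_1 = 0; a_2 = 1/2; a_3 = -1/2; a_4 = 1/6


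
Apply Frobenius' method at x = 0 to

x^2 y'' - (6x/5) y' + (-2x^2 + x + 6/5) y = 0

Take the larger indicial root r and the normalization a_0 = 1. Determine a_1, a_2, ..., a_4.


Write in Frobenius form y'' + (p(x)/x) y' + (q(x)/x^2) y = 0:
  p(x) = -6/5,  q(x) = -2x^2 + x + 6/5.
Indicial equation: r(r-1) + (-6/5) r + (6/5) = 0 -> roots r_1 = 6/5, r_2 = 1.
Take r = r_1 = 6/5. Let y(x) = x^r sum_{n>=0} a_n x^n with a_0 = 1.
Substitute y = x^r sum a_n x^n and match x^{r+n}. The recurrence is
  D(n) a_n + 1 a_{n-1} - 2 a_{n-2} = 0,  where D(n) = (r+n)(r+n-1) + (-6/5)(r+n) + (6/5).
  a_n = [-1 a_{n-1} + 2 a_{n-2}] / D(n).
Since the indicial polynomial factors as (r - r_1)(r - r_2), D(n) = (r_1 + n - r_1)(r_1 + n - r_2) = n(n + 1/5).
Evaluating step by step (a_0 = 1):
  n = 1: D(1) = 1(1 + 1/5) = 6/5; numerator = -1(1) = -1; a_1 = (-1)/(6/5) = -5/6
  n = 2: D(2) = 2(2 + 1/5) = 22/5; numerator = -1(-5/6) + 2(1) = 17/6; a_2 = (17/6)/(22/5) = 85/132
  n = 3: D(3) = 3(3 + 1/5) = 48/5; numerator = -1(85/132) + 2(-5/6) = -305/132; a_3 = (-305/132)/(48/5) = -1525/6336
  n = 4: D(4) = 4(4 + 1/5) = 84/5; numerator = -1(-1525/6336) + 2(85/132) = 9685/6336; a_4 = (9685/6336)/(84/5) = 48425/532224

r = 6/5; a_0 = 1; a_1 = -5/6; a_2 = 85/132; a_3 = -1525/6336; a_4 = 48425/532224


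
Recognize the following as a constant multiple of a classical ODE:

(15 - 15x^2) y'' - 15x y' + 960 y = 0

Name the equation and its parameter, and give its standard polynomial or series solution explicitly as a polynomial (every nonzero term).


All three coefficients share the factor 15; dividing through by 15 gives  (1 - x^2) y'' - x y' + 64 y = 0.
This matches the Chebyshev equation (1 - x^2) y'' - x y' + n^2 y = 0 (note the -x y' term, not -2x y') with n^2 = 64, so n = 8; the polynomial solution is T_8(x).
With y = sum_k a_k x^k, matching x^k gives (k+2)(k+1) a_{k+2} = (k^2 - n^2) a_k = (k - 8)(k + 8) a_k. The right side vanishes at k = 8, so the series with the parity of 8 terminates at degree 8.
Standard normalization: leading coefficient of T_n is 2^(n-1), so a_8 = 2^7 = 128. Work downward with a_k = (k+1)(k+2) a_{k+2} / ((k - 8)(k + 8)):
  a_6 = (7)(8)(128) / ((6 - 8)(6 + 8)) = 7168/(-28) = -256
  a_4 = (5)(6)(-256) / ((4 - 8)(4 + 8)) = -7680/(-48) = 160
  a_2 = (3)(4)(160) / ((2 - 8)(2 + 8)) = 1920/(-60) = -32
  a_0 = (1)(2)(-32) / ((0 - 8)(0 + 8)) = -64/(-64) = 1
Hence T_8(x) = 128 x^8 - 256 x^6 + 160 x^4 - 32 x^2 + 1.

T_8(x); series = 128 x^8 - 256 x^6 + 160 x^4 - 32 x^2 + 1


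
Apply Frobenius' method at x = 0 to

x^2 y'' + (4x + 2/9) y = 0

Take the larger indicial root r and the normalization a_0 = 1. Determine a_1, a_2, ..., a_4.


Write in Frobenius form y'' + (p(x)/x) y' + (q(x)/x^2) y = 0:
  p(x) = 0,  q(x) = 4x + 2/9.
Indicial equation: r(r-1) + (0) r + (2/9) = 0 -> roots r_1 = 2/3, r_2 = 1/3.
Take r = r_1 = 2/3. Let y(x) = x^r sum_{n>=0} a_n x^n with a_0 = 1.
Substitute y = x^r sum a_n x^n and match x^{r+n}. The recurrence is
  D(n) a_n + 4 a_{n-1} = 0,  where D(n) = (r+n)(r+n-1) + (0)(r+n) + (2/9).
  a_n = -4 / D(n) * a_{n-1}.
Since the indicial polynomial factors as (r - r_1)(r - r_2), D(n) = (r_1 + n - r_1)(r_1 + n - r_2) = n(n + 1/3).
Evaluating step by step (a_0 = 1):
  n = 1: D(1) = 1(1 + 1/3) = 4/3; numerator = -4(1) = -4; a_1 = (-4)/(4/3) = -3
  n = 2: D(2) = 2(2 + 1/3) = 14/3; numerator = -4(-3) = 12; a_2 = (12)/(14/3) = 18/7
  n = 3: D(3) = 3(3 + 1/3) = 10; numerator = -4(18/7) = -72/7; a_3 = (-72/7)/(10) = -36/35
  n = 4: D(4) = 4(4 + 1/3) = 52/3; numerator = -4(-36/35) = 144/35; a_4 = (144/35)/(52/3) = 108/455

r = 2/3; a_0 = 1; a_1 = -3; a_2 = 18/7; a_3 = -36/35; a_4 = 108/455


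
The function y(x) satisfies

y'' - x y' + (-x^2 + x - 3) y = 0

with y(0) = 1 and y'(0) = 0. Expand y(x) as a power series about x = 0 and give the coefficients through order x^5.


Ansatz: y(x) = sum_{n>=0} a_n x^n, so y'(x) = sum_{n>=1} n a_n x^(n-1) and y''(x) = sum_{n>=2} n(n-1) a_n x^(n-2).
Substitute into P(x) y'' + Q(x) y' + R(x) y = 0 with P(x) = 1, Q(x) = -x, R(x) = -x^2 + x - 3, and match powers of x.
Initial conditions: a_0 = 1, a_1 = 0.
Setting the coefficient of each power of x to zero and solving order by order (substituting the coefficients already found):
  x^0: 2 a_2 - 3 a_0 = 0  ->  2 a_2 = 3 a_0 = 3  ->  a_2 = 3/2
  x^1: 6 a_3 - 4 a_1 + a_0 = 0  ->  6 a_3 = 4 a_1 - a_0 = -1  ->  a_3 = -1/6
  x^2: 12 a_4 - 5 a_2 + a_1 - a_0 = 0  ->  12 a_4 = 5 a_2 - a_1 + a_0 = 17/2  ->  a_4 = 17/24
  x^3: 20 a_5 - 6 a_3 + a_2 - a_1 = 0  ->  20 a_5 = 6 a_3 - a_2 + a_1 = -5/2  ->  a_5 = -1/8
Truncated series: y(x) = 1 + (3/2) x^2 - (1/6) x^3 + (17/24) x^4 - (1/8) x^5 + O(x^6).

a_0 = 1; a_1 = 0; a_2 = 3/2; a_3 = -1/6; a_4 = 17/24; a_5 = -1/8


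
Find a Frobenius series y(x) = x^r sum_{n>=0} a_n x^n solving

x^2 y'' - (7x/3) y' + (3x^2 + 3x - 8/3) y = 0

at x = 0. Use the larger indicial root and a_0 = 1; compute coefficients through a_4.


Write in Frobenius form y'' + (p(x)/x) y' + (q(x)/x^2) y = 0:
  p(x) = -7/3,  q(x) = 3x^2 + 3x - 8/3.
Indicial equation: r(r-1) + (-7/3) r + (-8/3) = 0 -> roots r_1 = 4, r_2 = -2/3.
Take r = r_1 = 4. Let y(x) = x^r sum_{n>=0} a_n x^n with a_0 = 1.
Substitute y = x^r sum a_n x^n and match x^{r+n}. The recurrence is
  D(n) a_n + 3 a_{n-1} + 3 a_{n-2} = 0,  where D(n) = (r+n)(r+n-1) + (-7/3)(r+n) + (-8/3).
  a_n = [-3 a_{n-1} - 3 a_{n-2}] / D(n).
Since the indicial polynomial factors as (r - r_1)(r - r_2), D(n) = (r_1 + n - r_1)(r_1 + n - r_2) = n(n + 14/3).
Evaluating step by step (a_0 = 1):
  n = 1: D(1) = 1(1 + 14/3) = 17/3; numerator = -3(1) = -3; a_1 = (-3)/(17/3) = -9/17
  n = 2: D(2) = 2(2 + 14/3) = 40/3; numerator = -3(-9/17) - 3(1) = -24/17; a_2 = (-24/17)/(40/3) = -9/85
  n = 3: D(3) = 3(3 + 14/3) = 23; numerator = -3(-9/85) - 3(-9/17) = 162/85; a_3 = (162/85)/(23) = 162/1955
  n = 4: D(4) = 4(4 + 14/3) = 104/3; numerator = -3(162/1955) - 3(-9/85) = 27/391; a_4 = (27/391)/(104/3) = 81/40664

r = 4; a_0 = 1; a_1 = -9/17; a_2 = -9/85; a_3 = 162/1955; a_4 = 81/40664


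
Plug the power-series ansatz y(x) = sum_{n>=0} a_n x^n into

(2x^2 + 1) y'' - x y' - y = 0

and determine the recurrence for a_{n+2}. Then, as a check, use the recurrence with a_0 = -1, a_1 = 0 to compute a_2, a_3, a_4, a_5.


Substitute y = sum_n a_n x^n.
(1 + 2 x^2) y'' contributes (n+2)(n+1) a_{n+2} + 2 n(n-1) a_n at x^n.
-x y'(x) contributes -n a_n at x^n.
-y(x) contributes -1 a_n at x^n.
Matching x^n: (n+2)(n+1) a_{n+2} + (2 n(n-1) - n - 1) a_n = 0.
Thus a_{n+2} = (-2 n(n-1) + n + 1) / ((n+1)(n+2)) * a_n.

Check with a_0 = -1, a_1 = 0 (apply the recurrence for n = 0, 1, 2, 3): a_0 = -1, a_1 = 0, a_2 = -1/2, a_3 = 0, a_4 = 1/24, a_5 = 0.

a_(n+2) = (-2 n(n-1) + n + 1) / ((n+1)(n+2)) * a_n; check: a_0 = -1, a_1 = 0, a_2 = -1/2, a_3 = 0, a_4 = 1/24, a_5 = 0


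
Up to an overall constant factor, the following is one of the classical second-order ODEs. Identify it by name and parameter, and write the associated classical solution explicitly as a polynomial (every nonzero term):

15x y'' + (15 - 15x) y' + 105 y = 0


All three coefficients share the factor 15; dividing through by 15 gives  x y'' + (1 - x) y' + 7 y = 0.
This matches the Laguerre equation x y'' + (1 - x) y' + n y = 0 with n = 7; the polynomial solution is L_7(x).
With y = sum_k a_k x^k, matching x^k gives (k+1)k a_{k+1} + (k+1) a_{k+1} - k a_k + n a_k = 0, i.e. (k+1)^2 a_{k+1} = (k - n) a_k = (k - 7) a_k. The right side vanishes at k = 7, so the series terminates at degree 7.
Standard normalization L_n(0) = 1 gives a_0 = 1. Work upward with a_{k+1} = (k - 7) a_k / (k+1)^2:
  a_1 = (0 - 7)(1) / 1^2 = -7/1 = -7
  a_2 = (1 - 7)(-7) / 2^2 = 42/4 = 21/2
  a_3 = (2 - 7)(21/2) / 3^2 = (-105/2)/9 = -35/6
  a_4 = (3 - 7)(-35/6) / 4^2 = (70/3)/16 = 35/24
  a_5 = (4 - 7)(35/24) / 5^2 = (-35/8)/25 = -7/40
  a_6 = (5 - 7)(-7/40) / 6^2 = (7/20)/36 = 7/720
  a_7 = (6 - 7)(7/720) / 7^2 = (-7/720)/49 = -1/5040
Hence L_7(x) = -x^7/5040 + 7 x^6/720 - 7 x^5/40 + 35 x^4/24 - 35 x^3/6 + 21 x^2/2 - 7 x + 1.

L_7(x); series = -x^7/5040 + 7 x^6/720 - 7 x^5/40 + 35 x^4/24 - 35 x^3/6 + 21 x^2/2 - 7 x + 1


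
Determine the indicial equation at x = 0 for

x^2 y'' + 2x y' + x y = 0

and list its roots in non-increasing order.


Divide by x^2 to reach normal form y'' + P_1(x) y' + P_2(x) y = 0 with P_1(x) = 2/x and P_2(x) = 1/x.
x = 0 is a singular point because the y'-coefficient 2/x has a pole at x = 0 and the y-coefficient 1/x has a pole at x = 0.
It is a regular singular point because x P_1(x) = p(x) = 2 and x^2 P_2(x) = q(x) = x are polynomials, hence analytic at x = 0.
p(0) = 2,  q(0) = 0.
Indicial equation: r(r-1) + p(0) r + q(0) = 0, i.e. r^2 + (p(0) - 1) r + q(0) = 0, i.e. r^2 + 1 r = 0.
Discriminant: (1)^2 - 4(0) = 1, so r = (-1 ± 1)/2.
Solving: r_1 = 0, r_2 = -1.

indicial: r^2 + 1 r = 0; roots r_1 = 0, r_2 = -1


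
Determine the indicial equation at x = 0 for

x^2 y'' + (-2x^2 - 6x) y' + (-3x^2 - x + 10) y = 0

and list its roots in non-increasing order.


Divide by x^2 to reach normal form y'' + P_1(x) y' + P_2(x) y = 0 with P_1(x) = -2 - 6/x and P_2(x) = -3 - 1/x + 10/x^2.
x = 0 is a singular point because the y'-coefficient -2 - 6/x has a pole at x = 0 and the y-coefficient -3 - 1/x + 10/x^2 has a pole at x = 0.
It is a regular singular point because x P_1(x) = p(x) = -2x - 6 and x^2 P_2(x) = q(x) = -3x^2 - x + 10 are polynomials, hence analytic at x = 0.
p(0) = -6,  q(0) = 10.
Indicial equation: r(r-1) + p(0) r + q(0) = 0, i.e. r^2 + (p(0) - 1) r + q(0) = 0, i.e. r^2 - 7 r + 10 = 0.
Discriminant: (-7)^2 - 4(10) = 9, so r = (7 ± 3)/2.
Solving: r_1 = 5, r_2 = 2.

indicial: r^2 - 7 r + 10 = 0; roots r_1 = 5, r_2 = 2


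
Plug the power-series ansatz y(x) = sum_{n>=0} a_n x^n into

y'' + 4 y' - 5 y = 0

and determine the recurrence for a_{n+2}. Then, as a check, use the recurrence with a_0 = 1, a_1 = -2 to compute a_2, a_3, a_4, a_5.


Substitute y = sum_n a_n x^n.
y''(x) has coefficient (n+2)(n+1) a_{n+2} at x^n;
4 y'(x) has coefficient 4 (n+1) a_{n+1} at x^n;
-5 y(x) has coefficient -5 a_n at x^n.
Matching x^n: (n+2)(n+1) a_{n+2} + 4 (n+1) a_{n+1} - 5 a_n = 0.
Thus a_{n+2} = [-4 (n+1) a_{n+1} + 5 a_n] / ((n+1)(n+2)).

Check with a_0 = 1, a_1 = -2 (apply the recurrence for n = 0, 1, 2, 3): a_0 = 1, a_1 = -2, a_2 = 13/2, a_3 = -31/3, a_4 = 313/24, a_5 = -781/60.

a_(n+2) = [-4 (n+1) a_(n+1) + 5 a_n] / ((n+1)(n+2)); check: a_0 = 1, a_1 = -2, a_2 = 13/2, a_3 = -31/3, a_4 = 313/24, a_5 = -781/60


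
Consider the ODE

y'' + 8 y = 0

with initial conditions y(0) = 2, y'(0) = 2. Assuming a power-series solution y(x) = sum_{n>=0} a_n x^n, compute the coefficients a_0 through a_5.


Ansatz: y(x) = sum_{n>=0} a_n x^n, so y'(x) = sum_{n>=1} n a_n x^(n-1) and y''(x) = sum_{n>=2} n(n-1) a_n x^(n-2).
Substitute into P(x) y'' + Q(x) y' + R(x) y = 0 with P(x) = 1, Q(x) = 0, R(x) = 8, and match powers of x.
Initial conditions: a_0 = 2, a_1 = 2.
Setting the coefficient of each power of x to zero and solving order by order (substituting the coefficients already found):
  x^0: 2 a_2 + 8 a_0 = 0  ->  2 a_2 = -8 a_0 = -16  ->  a_2 = -8
  x^1: 6 a_3 + 8 a_1 = 0  ->  6 a_3 = -8 a_1 = -16  ->  a_3 = -8/3
  x^2: 12 a_4 + 8 a_2 = 0  ->  12 a_4 = -8 a_2 = 64  ->  a_4 = 16/3
  x^3: 20 a_5 + 8 a_3 = 0  ->  20 a_5 = -8 a_3 = 64/3  ->  a_5 = 16/15
Truncated series: y(x) = 2 + 2 x - 8 x^2 - (8/3) x^3 + (16/3) x^4 + (16/15) x^5 + O(x^6).

a_0 = 2; a_1 = 2; a_2 = -8; a_3 = -8/3; a_4 = 16/3; a_5 = 16/15


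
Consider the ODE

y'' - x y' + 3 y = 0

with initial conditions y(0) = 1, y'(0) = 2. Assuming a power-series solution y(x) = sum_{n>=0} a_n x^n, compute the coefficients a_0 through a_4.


Ansatz: y(x) = sum_{n>=0} a_n x^n, so y'(x) = sum_{n>=1} n a_n x^(n-1) and y''(x) = sum_{n>=2} n(n-1) a_n x^(n-2).
Substitute into P(x) y'' + Q(x) y' + R(x) y = 0 with P(x) = 1, Q(x) = -x, R(x) = 3, and match powers of x.
Initial conditions: a_0 = 1, a_1 = 2.
Setting the coefficient of each power of x to zero and solving order by order (substituting the coefficients already found):
  x^0: 2 a_2 + 3 a_0 = 0  ->  2 a_2 = -3 a_0 = -3  ->  a_2 = -3/2
  x^1: 6 a_3 + 2 a_1 = 0  ->  6 a_3 = -2 a_1 = -4  ->  a_3 = -2/3
  x^2: 12 a_4 + a_2 = 0  ->  12 a_4 = -a_2 = 3/2  ->  a_4 = 1/8
Truncated series: y(x) = 1 + 2 x - (3/2) x^2 - (2/3) x^3 + (1/8) x^4 + O(x^5).

a_0 = 1; a_1 = 2; a_2 = -3/2; a_3 = -2/3; a_4 = 1/8


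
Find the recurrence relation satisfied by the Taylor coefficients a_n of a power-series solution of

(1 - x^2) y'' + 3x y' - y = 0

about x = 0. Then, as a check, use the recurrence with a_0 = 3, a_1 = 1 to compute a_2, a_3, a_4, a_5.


Substitute y = sum_n a_n x^n.
(1 - 1 x^2) y'' contributes (n+2)(n+1) a_{n+2} - n(n-1) a_n at x^n.
3 x y'(x) contributes 3 n a_n at x^n.
-y(x) contributes -1 a_n at x^n.
Matching x^n: (n+2)(n+1) a_{n+2} + (-n(n-1) + 3 n - 1) a_n = 0.
Thus a_{n+2} = (n(n-1) - 3 n + 1) / ((n+1)(n+2)) * a_n.

Check with a_0 = 3, a_1 = 1 (apply the recurrence for n = 0, 1, 2, 3): a_0 = 3, a_1 = 1, a_2 = 3/2, a_3 = -1/3, a_4 = -3/8, a_5 = 1/30.

a_(n+2) = (n(n-1) - 3 n + 1) / ((n+1)(n+2)) * a_n; check: a_0 = 3, a_1 = 1, a_2 = 3/2, a_3 = -1/3, a_4 = -3/8, a_5 = 1/30


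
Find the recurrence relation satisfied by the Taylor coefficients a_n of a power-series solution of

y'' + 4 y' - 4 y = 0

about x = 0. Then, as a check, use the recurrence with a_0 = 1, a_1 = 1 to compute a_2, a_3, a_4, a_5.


Substitute y = sum_n a_n x^n.
y''(x) has coefficient (n+2)(n+1) a_{n+2} at x^n;
4 y'(x) has coefficient 4 (n+1) a_{n+1} at x^n;
-4 y(x) has coefficient -4 a_n at x^n.
Matching x^n: (n+2)(n+1) a_{n+2} + 4 (n+1) a_{n+1} - 4 a_n = 0.
Thus a_{n+2} = [-4 (n+1) a_{n+1} + 4 a_n] / ((n+1)(n+2)).

Check with a_0 = 1, a_1 = 1 (apply the recurrence for n = 0, 1, 2, 3): a_0 = 1, a_1 = 1, a_2 = 0, a_3 = 2/3, a_4 = -2/3, a_5 = 2/3.

a_(n+2) = [-4 (n+1) a_(n+1) + 4 a_n] / ((n+1)(n+2)); check: a_0 = 1, a_1 = 1, a_2 = 0, a_3 = 2/3, a_4 = -2/3, a_5 = 2/3


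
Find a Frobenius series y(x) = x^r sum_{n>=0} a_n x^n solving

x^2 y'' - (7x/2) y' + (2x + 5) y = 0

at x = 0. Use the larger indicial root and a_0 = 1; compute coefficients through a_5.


Write in Frobenius form y'' + (p(x)/x) y' + (q(x)/x^2) y = 0:
  p(x) = -7/2,  q(x) = 2x + 5.
Indicial equation: r(r-1) + (-7/2) r + (5) = 0 -> roots r_1 = 5/2, r_2 = 2.
Take r = r_1 = 5/2. Let y(x) = x^r sum_{n>=0} a_n x^n with a_0 = 1.
Substitute y = x^r sum a_n x^n and match x^{r+n}. The recurrence is
  D(n) a_n + 2 a_{n-1} = 0,  where D(n) = (r+n)(r+n-1) + (-7/2)(r+n) + (5).
  a_n = -2 / D(n) * a_{n-1}.
Since the indicial polynomial factors as (r - r_1)(r - r_2), D(n) = (r_1 + n - r_1)(r_1 + n - r_2) = n(n + 1/2).
Evaluating step by step (a_0 = 1):
  n = 1: D(1) = 1(1 + 1/2) = 3/2; numerator = -2(1) = -2; a_1 = (-2)/(3/2) = -4/3
  n = 2: D(2) = 2(2 + 1/2) = 5; numerator = -2(-4/3) = 8/3; a_2 = (8/3)/(5) = 8/15
  n = 3: D(3) = 3(3 + 1/2) = 21/2; numerator = -2(8/15) = -16/15; a_3 = (-16/15)/(21/2) = -32/315
  n = 4: D(4) = 4(4 + 1/2) = 18; numerator = -2(-32/315) = 64/315; a_4 = (64/315)/(18) = 32/2835
  n = 5: D(5) = 5(5 + 1/2) = 55/2; numerator = -2(32/2835) = -64/2835; a_5 = (-64/2835)/(55/2) = -128/155925

r = 5/2; a_0 = 1; a_1 = -4/3; a_2 = 8/15; a_3 = -32/315; a_4 = 32/2835; a_5 = -128/155925


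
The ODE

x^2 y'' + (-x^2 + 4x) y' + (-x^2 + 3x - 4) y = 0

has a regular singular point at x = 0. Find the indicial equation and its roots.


Divide by x^2 to reach normal form y'' + P_1(x) y' + P_2(x) y = 0 with P_1(x) = -1 + 4/x and P_2(x) = -1 + 3/x - 4/x^2.
x = 0 is a singular point because the y'-coefficient -1 + 4/x has a pole at x = 0 and the y-coefficient -1 + 3/x - 4/x^2 has a pole at x = 0.
It is a regular singular point because x P_1(x) = p(x) = 4 - x and x^2 P_2(x) = q(x) = -x^2 + 3x - 4 are polynomials, hence analytic at x = 0.
p(0) = 4,  q(0) = -4.
Indicial equation: r(r-1) + p(0) r + q(0) = 0, i.e. r^2 + (p(0) - 1) r + q(0) = 0, i.e. r^2 + 3 r - 4 = 0.
Discriminant: (3)^2 - 4(-4) = 25, so r = (-3 ± 5)/2.
Solving: r_1 = 1, r_2 = -4.

indicial: r^2 + 3 r - 4 = 0; roots r_1 = 1, r_2 = -4


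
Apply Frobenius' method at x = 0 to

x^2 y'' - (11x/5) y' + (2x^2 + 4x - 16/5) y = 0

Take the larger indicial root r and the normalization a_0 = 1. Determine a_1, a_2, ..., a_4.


Write in Frobenius form y'' + (p(x)/x) y' + (q(x)/x^2) y = 0:
  p(x) = -11/5,  q(x) = 2x^2 + 4x - 16/5.
Indicial equation: r(r-1) + (-11/5) r + (-16/5) = 0 -> roots r_1 = 4, r_2 = -4/5.
Take r = r_1 = 4. Let y(x) = x^r sum_{n>=0} a_n x^n with a_0 = 1.
Substitute y = x^r sum a_n x^n and match x^{r+n}. The recurrence is
  D(n) a_n + 4 a_{n-1} + 2 a_{n-2} = 0,  where D(n) = (r+n)(r+n-1) + (-11/5)(r+n) + (-16/5).
  a_n = [-4 a_{n-1} - 2 a_{n-2}] / D(n).
Since the indicial polynomial factors as (r - r_1)(r - r_2), D(n) = (r_1 + n - r_1)(r_1 + n - r_2) = n(n + 24/5).
Evaluating step by step (a_0 = 1):
  n = 1: D(1) = 1(1 + 24/5) = 29/5; numerator = -4(1) = -4; a_1 = (-4)/(29/5) = -20/29
  n = 2: D(2) = 2(2 + 24/5) = 68/5; numerator = -4(-20/29) - 2(1) = 22/29; a_2 = (22/29)/(68/5) = 55/986
  n = 3: D(3) = 3(3 + 24/5) = 117/5; numerator = -4(55/986) - 2(-20/29) = 570/493; a_3 = (570/493)/(117/5) = 950/19227
  n = 4: D(4) = 4(4 + 24/5) = 176/5; numerator = -4(950/19227) - 2(55/986) = -205/663; a_4 = (-205/663)/(176/5) = -1025/116688

r = 4; a_0 = 1; a_1 = -20/29; a_2 = 55/986; a_3 = 950/19227; a_4 = -1025/116688


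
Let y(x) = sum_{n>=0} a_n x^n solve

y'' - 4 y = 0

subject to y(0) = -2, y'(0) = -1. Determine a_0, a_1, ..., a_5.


Ansatz: y(x) = sum_{n>=0} a_n x^n, so y'(x) = sum_{n>=1} n a_n x^(n-1) and y''(x) = sum_{n>=2} n(n-1) a_n x^(n-2).
Substitute into P(x) y'' + Q(x) y' + R(x) y = 0 with P(x) = 1, Q(x) = 0, R(x) = -4, and match powers of x.
Initial conditions: a_0 = -2, a_1 = -1.
Setting the coefficient of each power of x to zero and solving order by order (substituting the coefficients already found):
  x^0: 2 a_2 - 4 a_0 = 0  ->  2 a_2 = 4 a_0 = -8  ->  a_2 = -4
  x^1: 6 a_3 - 4 a_1 = 0  ->  6 a_3 = 4 a_1 = -4  ->  a_3 = -2/3
  x^2: 12 a_4 - 4 a_2 = 0  ->  12 a_4 = 4 a_2 = -16  ->  a_4 = -4/3
  x^3: 20 a_5 - 4 a_3 = 0  ->  20 a_5 = 4 a_3 = -8/3  ->  a_5 = -2/15
Truncated series: y(x) = -2 - x - 4 x^2 - (2/3) x^3 - (4/3) x^4 - (2/15) x^5 + O(x^6).

a_0 = -2; a_1 = -1; a_2 = -4; a_3 = -2/3; a_4 = -4/3; a_5 = -2/15


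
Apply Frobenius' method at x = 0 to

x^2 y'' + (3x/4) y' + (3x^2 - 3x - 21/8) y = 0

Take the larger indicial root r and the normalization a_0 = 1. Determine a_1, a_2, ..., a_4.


Write in Frobenius form y'' + (p(x)/x) y' + (q(x)/x^2) y = 0:
  p(x) = 3/4,  q(x) = 3x^2 - 3x - 21/8.
Indicial equation: r(r-1) + (3/4) r + (-21/8) = 0 -> roots r_1 = 7/4, r_2 = -3/2.
Take r = r_1 = 7/4. Let y(x) = x^r sum_{n>=0} a_n x^n with a_0 = 1.
Substitute y = x^r sum a_n x^n and match x^{r+n}. The recurrence is
  D(n) a_n - 3 a_{n-1} + 3 a_{n-2} = 0,  where D(n) = (r+n)(r+n-1) + (3/4)(r+n) + (-21/8).
  a_n = [3 a_{n-1} - 3 a_{n-2}] / D(n).
Since the indicial polynomial factors as (r - r_1)(r - r_2), D(n) = (r_1 + n - r_1)(r_1 + n - r_2) = n(n + 13/4).
Evaluating step by step (a_0 = 1):
  n = 1: D(1) = 1(1 + 13/4) = 17/4; numerator = 3(1) = 3; a_1 = (3)/(17/4) = 12/17
  n = 2: D(2) = 2(2 + 13/4) = 21/2; numerator = 3(12/17) - 3(1) = -15/17; a_2 = (-15/17)/(21/2) = -10/119
  n = 3: D(3) = 3(3 + 13/4) = 75/4; numerator = 3(-10/119) - 3(12/17) = -282/119; a_3 = (-282/119)/(75/4) = -376/2975
  n = 4: D(4) = 4(4 + 13/4) = 29; numerator = 3(-376/2975) - 3(-10/119) = -54/425; a_4 = (-54/425)/(29) = -54/12325

r = 7/4; a_0 = 1; a_1 = 12/17; a_2 = -10/119; a_3 = -376/2975; a_4 = -54/12325


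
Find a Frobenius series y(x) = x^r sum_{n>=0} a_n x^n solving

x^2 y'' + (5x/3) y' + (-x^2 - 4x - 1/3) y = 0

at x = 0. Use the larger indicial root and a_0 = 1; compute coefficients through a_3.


Write in Frobenius form y'' + (p(x)/x) y' + (q(x)/x^2) y = 0:
  p(x) = 5/3,  q(x) = -x^2 - 4x - 1/3.
Indicial equation: r(r-1) + (5/3) r + (-1/3) = 0 -> roots r_1 = 1/3, r_2 = -1.
Take r = r_1 = 1/3. Let y(x) = x^r sum_{n>=0} a_n x^n with a_0 = 1.
Substitute y = x^r sum a_n x^n and match x^{r+n}. The recurrence is
  D(n) a_n - 4 a_{n-1} - 1 a_{n-2} = 0,  where D(n) = (r+n)(r+n-1) + (5/3)(r+n) + (-1/3).
  a_n = [4 a_{n-1} + 1 a_{n-2}] / D(n).
Since the indicial polynomial factors as (r - r_1)(r - r_2), D(n) = (r_1 + n - r_1)(r_1 + n - r_2) = n(n + 4/3).
Evaluating step by step (a_0 = 1):
  n = 1: D(1) = 1(1 + 4/3) = 7/3; numerator = 4(1) = 4; a_1 = (4)/(7/3) = 12/7
  n = 2: D(2) = 2(2 + 4/3) = 20/3; numerator = 4(12/7) + 1(1) = 55/7; a_2 = (55/7)/(20/3) = 33/28
  n = 3: D(3) = 3(3 + 4/3) = 13; numerator = 4(33/28) + 1(12/7) = 45/7; a_3 = (45/7)/(13) = 45/91

r = 1/3; a_0 = 1; a_1 = 12/7; a_2 = 33/28; a_3 = 45/91


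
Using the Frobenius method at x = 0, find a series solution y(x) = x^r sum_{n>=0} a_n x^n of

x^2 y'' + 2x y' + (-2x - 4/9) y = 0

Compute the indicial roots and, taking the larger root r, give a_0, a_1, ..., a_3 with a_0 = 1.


Write in Frobenius form y'' + (p(x)/x) y' + (q(x)/x^2) y = 0:
  p(x) = 2,  q(x) = -2x - 4/9.
Indicial equation: r(r-1) + (2) r + (-4/9) = 0 -> roots r_1 = 1/3, r_2 = -4/3.
Take r = r_1 = 1/3. Let y(x) = x^r sum_{n>=0} a_n x^n with a_0 = 1.
Substitute y = x^r sum a_n x^n and match x^{r+n}. The recurrence is
  D(n) a_n - 2 a_{n-1} = 0,  where D(n) = (r+n)(r+n-1) + (2)(r+n) + (-4/9).
  a_n = 2 / D(n) * a_{n-1}.
Since the indicial polynomial factors as (r - r_1)(r - r_2), D(n) = (r_1 + n - r_1)(r_1 + n - r_2) = n(n + 5/3).
Evaluating step by step (a_0 = 1):
  n = 1: D(1) = 1(1 + 5/3) = 8/3; numerator = 2(1) = 2; a_1 = (2)/(8/3) = 3/4
  n = 2: D(2) = 2(2 + 5/3) = 22/3; numerator = 2(3/4) = 3/2; a_2 = (3/2)/(22/3) = 9/44
  n = 3: D(3) = 3(3 + 5/3) = 14; numerator = 2(9/44) = 9/22; a_3 = (9/22)/(14) = 9/308

r = 1/3; a_0 = 1; a_1 = 3/4; a_2 = 9/44; a_3 = 9/308


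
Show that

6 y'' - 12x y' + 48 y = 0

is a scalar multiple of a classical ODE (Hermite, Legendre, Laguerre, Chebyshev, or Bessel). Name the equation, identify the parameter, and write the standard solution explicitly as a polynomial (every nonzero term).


All three coefficients share the factor 6; dividing through by 6 gives  y'' - 2x y' + 8 y = 0.
This matches the Hermite equation y'' - 2x y' + 2n y = 0 with 2n = 8, so n = 4; the polynomial solution is H_4(x).
With y = sum_k a_k x^k, matching x^k gives (k+2)(k+1) a_{k+2} = 2(k - n) a_k = 2(k - 4) a_k. The right side vanishes at k = 4, so the series with the parity of 4 terminates at degree 4.
Standard normalization: leading coefficient of H_n is 2^n, so a_4 = 2^4 = 16. Work downward with a_k = (k+1)(k+2) a_{k+2} / (2(k - n)):
  a_2 = (3)(4)(16) / (2(2 - 4)) = 192/(-4) = -48
  a_0 = (1)(2)(-48) / (2(0 - 4)) = -96/(-8) = 12
Hence H_4(x) = 16 x^4 - 48 x^2 + 12.

H_4(x); series = 16 x^4 - 48 x^2 + 12


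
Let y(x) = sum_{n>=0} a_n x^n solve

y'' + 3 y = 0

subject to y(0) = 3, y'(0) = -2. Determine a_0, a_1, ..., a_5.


Ansatz: y(x) = sum_{n>=0} a_n x^n, so y'(x) = sum_{n>=1} n a_n x^(n-1) and y''(x) = sum_{n>=2} n(n-1) a_n x^(n-2).
Substitute into P(x) y'' + Q(x) y' + R(x) y = 0 with P(x) = 1, Q(x) = 0, R(x) = 3, and match powers of x.
Initial conditions: a_0 = 3, a_1 = -2.
Setting the coefficient of each power of x to zero and solving order by order (substituting the coefficients already found):
  x^0: 2 a_2 + 3 a_0 = 0  ->  2 a_2 = -3 a_0 = -9  ->  a_2 = -9/2
  x^1: 6 a_3 + 3 a_1 = 0  ->  6 a_3 = -3 a_1 = 6  ->  a_3 = 1
  x^2: 12 a_4 + 3 a_2 = 0  ->  12 a_4 = -3 a_2 = 27/2  ->  a_4 = 9/8
  x^3: 20 a_5 + 3 a_3 = 0  ->  20 a_5 = -3 a_3 = -3  ->  a_5 = -3/20
Truncated series: y(x) = 3 - 2 x - (9/2) x^2 + x^3 + (9/8) x^4 - (3/20) x^5 + O(x^6).

a_0 = 3; a_1 = -2; a_2 = -9/2; a_3 = 1; a_4 = 9/8; a_5 = -3/20


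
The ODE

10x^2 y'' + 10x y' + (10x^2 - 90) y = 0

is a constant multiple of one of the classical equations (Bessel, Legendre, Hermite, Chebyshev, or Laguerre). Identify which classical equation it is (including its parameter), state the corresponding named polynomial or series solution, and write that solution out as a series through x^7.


All three coefficients share the factor 10; dividing through by 10 gives  x^2 y'' + x y' + (x^2 - 9) y = 0.
This matches the Bessel equation x^2 y'' + x y' + (x^2 - nu^2) y = 0 with nu^2 = 9, so nu = 3; the solution bounded at x = 0 is J_3(x).
Frobenius at x = 0: indicial roots ±nu; for r = nu the recurrence k(k + 2nu) c_k = -c_{k-2} gives the standard series J_nu(x) = sum_{k>=0} (-1)^k / (k! (k+nu)!) (x/2)^(2k+nu). Evaluate the first 3 terms:
  k = 0: (-1)^0 / (0! * 3! * 2^3) x^3 = 1/(1*6*8) x^3 = (1/48) x^3
  k = 1: (-1)^1 / (1! * 4! * 2^5) x^5 = -1/(1*24*32) x^5 = (-1/768) x^5
  k = 2: (-1)^2 / (2! * 5! * 2^7) x^7 = 1/(2*120*128) x^7 = (1/30720) x^7
Hence J_3(x) = x^7/30720 - x^5/768 + x^3/48 + ....

J_3(x); series = x^7/30720 - x^5/768 + x^3/48


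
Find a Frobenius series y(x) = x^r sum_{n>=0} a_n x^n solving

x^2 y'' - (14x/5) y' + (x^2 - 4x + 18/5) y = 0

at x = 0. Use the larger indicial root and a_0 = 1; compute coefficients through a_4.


Write in Frobenius form y'' + (p(x)/x) y' + (q(x)/x^2) y = 0:
  p(x) = -14/5,  q(x) = x^2 - 4x + 18/5.
Indicial equation: r(r-1) + (-14/5) r + (18/5) = 0 -> roots r_1 = 2, r_2 = 9/5.
Take r = r_1 = 2. Let y(x) = x^r sum_{n>=0} a_n x^n with a_0 = 1.
Substitute y = x^r sum a_n x^n and match x^{r+n}. The recurrence is
  D(n) a_n - 4 a_{n-1} + 1 a_{n-2} = 0,  where D(n) = (r+n)(r+n-1) + (-14/5)(r+n) + (18/5).
  a_n = [4 a_{n-1} - 1 a_{n-2}] / D(n).
Since the indicial polynomial factors as (r - r_1)(r - r_2), D(n) = (r_1 + n - r_1)(r_1 + n - r_2) = n(n + 1/5).
Evaluating step by step (a_0 = 1):
  n = 1: D(1) = 1(1 + 1/5) = 6/5; numerator = 4(1) = 4; a_1 = (4)/(6/5) = 10/3
  n = 2: D(2) = 2(2 + 1/5) = 22/5; numerator = 4(10/3) - 1(1) = 37/3; a_2 = (37/3)/(22/5) = 185/66
  n = 3: D(3) = 3(3 + 1/5) = 48/5; numerator = 4(185/66) - 1(10/3) = 260/33; a_3 = (260/33)/(48/5) = 325/396
  n = 4: D(4) = 4(4 + 1/5) = 84/5; numerator = 4(325/396) - 1(185/66) = 95/198; a_4 = (95/198)/(84/5) = 475/16632

r = 2; a_0 = 1; a_1 = 10/3; a_2 = 185/66; a_3 = 325/396; a_4 = 475/16632


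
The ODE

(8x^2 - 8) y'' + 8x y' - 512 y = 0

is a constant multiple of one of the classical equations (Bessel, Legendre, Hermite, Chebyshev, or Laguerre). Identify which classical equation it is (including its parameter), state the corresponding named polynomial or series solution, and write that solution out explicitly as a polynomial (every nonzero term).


All three coefficients share the factor -8; dividing through by -8 gives  (1 - x^2) y'' - x y' + 64 y = 0.
This matches the Chebyshev equation (1 - x^2) y'' - x y' + n^2 y = 0 (note the -x y' term, not -2x y') with n^2 = 64, so n = 8; the polynomial solution is T_8(x).
With y = sum_k a_k x^k, matching x^k gives (k+2)(k+1) a_{k+2} = (k^2 - n^2) a_k = (k - 8)(k + 8) a_k. The right side vanishes at k = 8, so the series with the parity of 8 terminates at degree 8.
Standard normalization: leading coefficient of T_n is 2^(n-1), so a_8 = 2^7 = 128. Work downward with a_k = (k+1)(k+2) a_{k+2} / ((k - 8)(k + 8)):
  a_6 = (7)(8)(128) / ((6 - 8)(6 + 8)) = 7168/(-28) = -256
  a_4 = (5)(6)(-256) / ((4 - 8)(4 + 8)) = -7680/(-48) = 160
  a_2 = (3)(4)(160) / ((2 - 8)(2 + 8)) = 1920/(-60) = -32
  a_0 = (1)(2)(-32) / ((0 - 8)(0 + 8)) = -64/(-64) = 1
Hence T_8(x) = 128 x^8 - 256 x^6 + 160 x^4 - 32 x^2 + 1.

T_8(x); series = 128 x^8 - 256 x^6 + 160 x^4 - 32 x^2 + 1


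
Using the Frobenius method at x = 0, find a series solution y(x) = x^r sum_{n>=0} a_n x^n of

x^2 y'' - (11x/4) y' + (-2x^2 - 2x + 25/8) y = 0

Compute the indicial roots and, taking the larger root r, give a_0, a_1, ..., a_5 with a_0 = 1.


Write in Frobenius form y'' + (p(x)/x) y' + (q(x)/x^2) y = 0:
  p(x) = -11/4,  q(x) = -2x^2 - 2x + 25/8.
Indicial equation: r(r-1) + (-11/4) r + (25/8) = 0 -> roots r_1 = 5/2, r_2 = 5/4.
Take r = r_1 = 5/2. Let y(x) = x^r sum_{n>=0} a_n x^n with a_0 = 1.
Substitute y = x^r sum a_n x^n and match x^{r+n}. The recurrence is
  D(n) a_n - 2 a_{n-1} - 2 a_{n-2} = 0,  where D(n) = (r+n)(r+n-1) + (-11/4)(r+n) + (25/8).
  a_n = [2 a_{n-1} + 2 a_{n-2}] / D(n).
Since the indicial polynomial factors as (r - r_1)(r - r_2), D(n) = (r_1 + n - r_1)(r_1 + n - r_2) = n(n + 5/4).
Evaluating step by step (a_0 = 1):
  n = 1: D(1) = 1(1 + 5/4) = 9/4; numerator = 2(1) = 2; a_1 = (2)/(9/4) = 8/9
  n = 2: D(2) = 2(2 + 5/4) = 13/2; numerator = 2(8/9) + 2(1) = 34/9; a_2 = (34/9)/(13/2) = 68/117
  n = 3: D(3) = 3(3 + 5/4) = 51/4; numerator = 2(68/117) + 2(8/9) = 344/117; a_3 = (344/117)/(51/4) = 1376/5967
  n = 4: D(4) = 4(4 + 5/4) = 21; numerator = 2(1376/5967) + 2(68/117) = 9688/5967; a_4 = (9688/5967)/(21) = 1384/17901
  n = 5: D(5) = 5(5 + 5/4) = 125/4; numerator = 2(1384/17901) + 2(1376/5967) = 848/1377; a_5 = (848/1377)/(125/4) = 3392/172125

r = 5/2; a_0 = 1; a_1 = 8/9; a_2 = 68/117; a_3 = 1376/5967; a_4 = 1384/17901; a_5 = 3392/172125


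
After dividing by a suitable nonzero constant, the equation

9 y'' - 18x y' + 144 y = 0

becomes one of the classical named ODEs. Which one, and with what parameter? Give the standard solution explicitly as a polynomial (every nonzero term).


All three coefficients share the factor 9; dividing through by 9 gives  y'' - 2x y' + 16 y = 0.
This matches the Hermite equation y'' - 2x y' + 2n y = 0 with 2n = 16, so n = 8; the polynomial solution is H_8(x).
With y = sum_k a_k x^k, matching x^k gives (k+2)(k+1) a_{k+2} = 2(k - n) a_k = 2(k - 8) a_k. The right side vanishes at k = 8, so the series with the parity of 8 terminates at degree 8.
Standard normalization: leading coefficient of H_n is 2^n, so a_8 = 2^8 = 256. Work downward with a_k = (k+1)(k+2) a_{k+2} / (2(k - n)):
  a_6 = (7)(8)(256) / (2(6 - 8)) = 14336/(-4) = -3584
  a_4 = (5)(6)(-3584) / (2(4 - 8)) = -107520/(-8) = 13440
  a_2 = (3)(4)(13440) / (2(2 - 8)) = 161280/(-12) = -13440
  a_0 = (1)(2)(-13440) / (2(0 - 8)) = -26880/(-16) = 1680
Hence H_8(x) = 256 x^8 - 3584 x^6 + 13440 x^4 - 13440 x^2 + 1680.

H_8(x); series = 256 x^8 - 3584 x^6 + 13440 x^4 - 13440 x^2 + 1680
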